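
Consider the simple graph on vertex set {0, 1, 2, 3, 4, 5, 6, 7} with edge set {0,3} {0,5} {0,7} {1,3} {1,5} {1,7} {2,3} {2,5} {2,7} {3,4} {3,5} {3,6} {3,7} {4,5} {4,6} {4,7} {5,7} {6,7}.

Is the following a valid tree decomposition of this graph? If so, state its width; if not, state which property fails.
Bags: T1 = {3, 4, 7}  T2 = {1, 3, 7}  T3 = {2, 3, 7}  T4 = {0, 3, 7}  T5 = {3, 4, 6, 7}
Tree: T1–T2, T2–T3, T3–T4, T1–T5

A tree decomposition must satisfy three properties: every vertex lies in some bag; for every edge, both endpoints lie together in some bag; and for every vertex, the bags containing it form a connected subtree. Here vertex 5 appears in no bag, so the decomposition is invalid.

No — vertex 5 appears in no bag.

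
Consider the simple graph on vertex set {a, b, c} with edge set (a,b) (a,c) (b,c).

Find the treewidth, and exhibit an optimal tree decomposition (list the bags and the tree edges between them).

With just one bag of size 3, the width is 3 − 1 = 2, so tw(G) ≤ 2. Conversely, {a, b, c} is a clique of size 3, and the vertices of any clique must share a bag in every tree decomposition; so some bag has ≥ 3 vertices and tw(G) ≥ 2. Therefore the treewidth is 2.

Treewidth 2.
One optimal decomposition is:
Bags: B1 = {a, b, c}
Tree: (single bag)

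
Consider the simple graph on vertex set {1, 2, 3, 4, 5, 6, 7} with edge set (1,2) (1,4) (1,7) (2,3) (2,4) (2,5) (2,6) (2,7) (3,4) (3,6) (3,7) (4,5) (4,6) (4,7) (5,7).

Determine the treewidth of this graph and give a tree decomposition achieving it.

Treewidth 3.
Bags: B1 = {2, 4, 5, 7}  B2 = {2, 3, 4, 7}  B3 = {2, 3, 4, 6}  B4 = {1, 2, 4, 7}
Tree: B1–B2, B2–B3, B2–B4

The largest bag has 4 vertices, giving width 3; this decomposition certifies tw(G) ≤ 3. On the other hand G contains the 4-clique {2, 3, 4, 6}. A clique must lie in a single bag of any decomposition, so no decomposition can have width below 3. Therefore the treewidth is 3.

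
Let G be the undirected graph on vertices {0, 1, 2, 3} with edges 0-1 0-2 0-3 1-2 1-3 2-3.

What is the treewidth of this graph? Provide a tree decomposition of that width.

Treewidth 3.
One optimal decomposition is:
Bags: B1 = {0, 1, 2, 3}
Tree: (single bag)

With just one bag of size 4, the width is 4 − 1 = 3, so tw(G) ≤ 3. On the other hand G contains the 4-clique {0, 1, 2, 3}. A clique must lie in a single bag of any decomposition, so no decomposition can have width below 3. Combining the bounds, tw(G) = 3.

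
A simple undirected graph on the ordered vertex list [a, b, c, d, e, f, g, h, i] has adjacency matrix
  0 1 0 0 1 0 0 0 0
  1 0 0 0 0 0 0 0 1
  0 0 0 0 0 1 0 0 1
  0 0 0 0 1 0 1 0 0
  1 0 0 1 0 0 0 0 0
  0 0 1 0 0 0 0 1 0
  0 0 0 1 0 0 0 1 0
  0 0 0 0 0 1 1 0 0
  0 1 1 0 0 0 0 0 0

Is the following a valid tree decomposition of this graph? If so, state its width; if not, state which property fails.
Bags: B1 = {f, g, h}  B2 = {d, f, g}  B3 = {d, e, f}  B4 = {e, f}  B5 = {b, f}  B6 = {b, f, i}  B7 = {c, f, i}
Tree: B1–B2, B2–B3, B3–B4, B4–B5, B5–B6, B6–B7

A tree decomposition must satisfy three properties: every vertex lies in some bag; for every edge, both endpoints lie together in some bag; and for every vertex, the bags containing it form a connected subtree. Here vertex a appears in no bag, so the decomposition is invalid.

No — vertex a appears in no bag.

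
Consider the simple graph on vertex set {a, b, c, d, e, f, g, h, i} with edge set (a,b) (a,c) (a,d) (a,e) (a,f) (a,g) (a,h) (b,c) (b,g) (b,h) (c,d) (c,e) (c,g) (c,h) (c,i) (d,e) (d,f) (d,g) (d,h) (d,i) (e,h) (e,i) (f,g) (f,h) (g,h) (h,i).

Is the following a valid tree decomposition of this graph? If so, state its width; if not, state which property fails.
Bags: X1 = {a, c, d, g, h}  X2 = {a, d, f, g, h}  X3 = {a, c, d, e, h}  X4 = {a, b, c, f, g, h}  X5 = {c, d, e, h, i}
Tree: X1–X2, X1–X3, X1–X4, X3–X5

A tree decomposition must satisfy three properties: every vertex lies in some bag; for every edge, both endpoints lie together in some bag; and for every vertex, the bags containing it form a connected subtree. Here bags containing vertex f are not connected in the tree, so the decomposition is invalid.

No — bags containing vertex f are not connected in the tree.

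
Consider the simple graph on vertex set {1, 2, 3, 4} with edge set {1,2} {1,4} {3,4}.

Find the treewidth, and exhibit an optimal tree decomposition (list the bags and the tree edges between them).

Each bag holds 2 vertices, so the decomposition has width 1, which upper-bounds the treewidth. Since G has at least one edge (e.g. 3–4), it is not an edgeless graph, so tw(G) ≥ 1. Hence tw(G) = 1 exactly.

Treewidth 1.
Bags: B1 = {3, 4}  B2 = {1, 4}  B3 = {1, 2}
Tree: B1–B2, B2–B3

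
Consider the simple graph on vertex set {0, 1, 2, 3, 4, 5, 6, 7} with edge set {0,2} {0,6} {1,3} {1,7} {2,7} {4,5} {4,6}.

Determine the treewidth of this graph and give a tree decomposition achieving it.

Treewidth 1.
One optimal decomposition is:
Bags: B1 = {4, 5}  B2 = {4, 6}  B3 = {0, 6}  B4 = {0, 2}  B5 = {2, 7}  B6 = {1, 7}  B7 = {1, 3}
Tree: B1–B2, B2–B3, B3–B4, B4–B5, B5–B6, B6–B7

Every bag has size at most 2, so the width is 2 − 1 = 1 and tw(G) ≤ 1. G has an edge, so its treewidth is at least 1. The upper and lower bounds meet at 1, so that is the treewidth.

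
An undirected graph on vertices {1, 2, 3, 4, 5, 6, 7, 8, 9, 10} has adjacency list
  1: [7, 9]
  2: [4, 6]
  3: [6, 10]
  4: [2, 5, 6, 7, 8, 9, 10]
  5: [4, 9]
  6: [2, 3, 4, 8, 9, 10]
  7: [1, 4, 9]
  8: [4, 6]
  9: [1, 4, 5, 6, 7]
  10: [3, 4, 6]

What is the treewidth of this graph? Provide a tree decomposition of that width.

Treewidth 2.
One optimal decomposition is:
Bags: B1 = {4, 7, 9}  B2 = {4, 6, 9}  B3 = {4, 6, 10}  B4 = {4, 6, 8}  B5 = {3, 6, 10}  B6 = {1, 7, 9}  B7 = {2, 4, 6}  B8 = {4, 5, 9}
Tree: B1–B2, B2–B3, B3–B4, B3–B5, B1–B6, B4–B7, B2–B8

The largest bag has 3 vertices, giving width 2; this decomposition certifies tw(G) ≤ 2. On the other hand G contains the 3-clique {1, 7, 9}. A clique must lie in a single bag of any decomposition, so no decomposition can have width below 2. Hence tw(G) = 2 exactly.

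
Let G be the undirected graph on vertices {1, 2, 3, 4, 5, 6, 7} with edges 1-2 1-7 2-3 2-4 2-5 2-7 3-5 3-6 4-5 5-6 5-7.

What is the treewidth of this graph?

A width-2 tree decomposition is:
Bags: B1 = {2, 5, 7}  B2 = {2, 4, 5}  B3 = {2, 3, 5}  B4 = {1, 2, 7}  B5 = {3, 5, 6}
Tree: B1–B2, B2–B3, B1–B4, B3–B5
Each bag holds 3 vertices, so the decomposition has width 2, which upper-bounds the treewidth. On the other hand G contains the 3-clique {1, 2, 7}. A clique must lie in a single bag of any decomposition, so no decomposition can have width below 2. The upper and lower bounds meet at 2, so that is the treewidth.

2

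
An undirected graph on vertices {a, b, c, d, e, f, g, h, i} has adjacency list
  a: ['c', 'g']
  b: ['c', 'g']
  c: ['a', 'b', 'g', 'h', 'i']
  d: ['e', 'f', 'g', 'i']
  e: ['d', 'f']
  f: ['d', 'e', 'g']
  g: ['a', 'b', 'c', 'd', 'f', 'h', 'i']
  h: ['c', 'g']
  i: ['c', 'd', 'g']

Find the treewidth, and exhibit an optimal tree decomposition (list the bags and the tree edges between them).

Every bag has size at most 3, so the width is 3 − 1 = 2 and tw(G) ≤ 2. For the lower bound, the 3 vertices {d, f, g} are pairwise adjacent, and any tree decomposition puts a clique entirely inside one bag — forcing width ≥ 2. The upper and lower bounds meet at 2, so that is the treewidth.

Treewidth 2.
One optimal decomposition is:
Bags: B1 = {c, g, i}  B2 = {d, g, i}  B3 = {c, g, h}  B4 = {d, f, g}  B5 = {a, c, g}  B6 = {d, e, f}  B7 = {b, c, g}
Tree: B1–B2, B1–B3, B2–B4, B3–B5, B4–B6, B5–B7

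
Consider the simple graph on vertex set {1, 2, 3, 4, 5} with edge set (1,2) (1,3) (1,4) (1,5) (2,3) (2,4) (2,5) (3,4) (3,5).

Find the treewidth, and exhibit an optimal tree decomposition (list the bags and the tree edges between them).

Treewidth 3.
One optimal decomposition is:
Bags: B1 = {1, 2, 3, 5}  B2 = {1, 2, 3, 4}
Tree: B1–B2

Each bag holds 4 vertices, so the decomposition has width 3, which upper-bounds the treewidth. On the other hand G contains the 4-clique {1, 2, 3, 4}. A clique must lie in a single bag of any decomposition, so no decomposition can have width below 3. Combining the bounds, tw(G) = 3.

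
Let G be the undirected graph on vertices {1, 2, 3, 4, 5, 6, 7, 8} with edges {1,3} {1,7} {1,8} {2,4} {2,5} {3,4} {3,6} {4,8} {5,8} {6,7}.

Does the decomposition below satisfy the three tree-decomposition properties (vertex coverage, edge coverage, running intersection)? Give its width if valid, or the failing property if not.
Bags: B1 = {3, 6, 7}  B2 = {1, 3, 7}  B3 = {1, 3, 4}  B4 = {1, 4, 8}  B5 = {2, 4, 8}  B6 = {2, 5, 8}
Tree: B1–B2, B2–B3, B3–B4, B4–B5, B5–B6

Checking the three conditions: (i) the bags cover all of {1, 2, 3, 4, 5, 6, 7, 8}; (ii) for each edge, some bag contains both endpoints; (iii) the bags containing any fixed vertex form a subtree. All hold, so the decomposition is valid with width 3 − 1 = 2.

Yes; width 2.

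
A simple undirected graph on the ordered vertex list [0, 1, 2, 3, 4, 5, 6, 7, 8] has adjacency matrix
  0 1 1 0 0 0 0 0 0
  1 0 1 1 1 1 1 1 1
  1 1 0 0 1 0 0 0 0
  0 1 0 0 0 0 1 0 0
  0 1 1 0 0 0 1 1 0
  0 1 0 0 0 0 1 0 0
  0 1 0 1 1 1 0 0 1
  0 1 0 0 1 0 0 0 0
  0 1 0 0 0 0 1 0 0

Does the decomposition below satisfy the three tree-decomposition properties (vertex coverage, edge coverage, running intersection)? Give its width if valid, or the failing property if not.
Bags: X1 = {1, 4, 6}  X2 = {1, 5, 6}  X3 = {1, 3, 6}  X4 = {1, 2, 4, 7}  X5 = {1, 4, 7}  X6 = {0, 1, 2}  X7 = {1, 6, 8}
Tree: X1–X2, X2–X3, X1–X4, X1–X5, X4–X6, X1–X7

A tree decomposition must satisfy three properties: every vertex lies in some bag; for every edge, both endpoints lie together in some bag; and for every vertex, the bags containing it form a connected subtree. Here bags containing vertex 7 are not connected in the tree, so the decomposition is invalid.

No — bags containing vertex 7 are not connected in the tree.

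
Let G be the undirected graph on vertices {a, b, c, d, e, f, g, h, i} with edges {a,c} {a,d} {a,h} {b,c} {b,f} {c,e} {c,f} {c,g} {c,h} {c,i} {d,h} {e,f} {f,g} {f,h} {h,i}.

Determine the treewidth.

A width-2 tree decomposition is:
Bags: B1 = {c, f, h}  B2 = {c, h, i}  B3 = {c, e, f}  B4 = {c, f, g}  B5 = {a, c, h}  B6 = {b, c, f}  B7 = {a, d, h}
Tree: B1–B2, B1–B3, B3–B4, B2–B5, B4–B6, B5–B7
Each bag holds 3 vertices, so the decomposition has width 2, which upper-bounds the treewidth. Conversely, {a, d, h} is a clique of size 3, and the vertices of any clique must share a bag in every tree decomposition; so some bag has ≥ 3 vertices and tw(G) ≥ 2. The upper and lower bounds meet at 2, so that is the treewidth.

2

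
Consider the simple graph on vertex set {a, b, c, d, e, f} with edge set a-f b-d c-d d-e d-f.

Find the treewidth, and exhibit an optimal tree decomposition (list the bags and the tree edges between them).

Treewidth 1.
One optimal decomposition is:
Bags: B1 = {a, f}  B2 = {d, f}  B3 = {d, e}  B4 = {b, d}  B5 = {c, d}
Tree: B1–B2, B2–B3, B3–B4, B3–B5

The largest bag has 2 vertices, giving width 1; this decomposition certifies tw(G) ≤ 1. G has an edge, so its treewidth is at least 1. Therefore the treewidth is 1.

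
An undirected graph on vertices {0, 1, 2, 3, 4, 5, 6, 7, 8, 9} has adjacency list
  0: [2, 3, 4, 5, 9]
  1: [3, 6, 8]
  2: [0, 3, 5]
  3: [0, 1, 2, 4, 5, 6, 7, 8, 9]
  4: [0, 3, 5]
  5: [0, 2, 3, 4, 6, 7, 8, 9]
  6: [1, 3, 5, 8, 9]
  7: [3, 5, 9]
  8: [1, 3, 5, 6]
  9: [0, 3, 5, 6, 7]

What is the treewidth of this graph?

A width-3 tree decomposition is:
Bags: B1 = {3, 5, 6, 8}  B2 = {3, 5, 6, 9}  B3 = {0, 3, 5, 9}  B4 = {3, 5, 7, 9}  B5 = {0, 3, 4, 5}  B6 = {0, 2, 3, 5}  B7 = {1, 3, 6, 8}
Tree: B1–B2, B2–B3, B2–B4, B3–B5, B3–B6, B1–B7
Every bag has size at most 4, so the width is 4 − 1 = 3 and tw(G) ≤ 3. On the other hand G contains the 4-clique {1, 3, 6, 8}. A clique must lie in a single bag of any decomposition, so no decomposition can have width below 3. The upper and lower bounds meet at 3, so that is the treewidth.

3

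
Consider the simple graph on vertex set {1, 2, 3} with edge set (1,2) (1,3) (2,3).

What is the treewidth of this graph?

A width-2 tree decomposition is:
Bags: B1 = {1, 2, 3}
Tree: (single bag)
A single bag containing all 3 vertices is trivially a valid decomposition of width 2. For the lower bound, the 3 vertices {1, 2, 3} are pairwise adjacent, and any tree decomposition puts a clique entirely inside one bag — forcing width ≥ 2. Hence tw(G) = 2 exactly.

2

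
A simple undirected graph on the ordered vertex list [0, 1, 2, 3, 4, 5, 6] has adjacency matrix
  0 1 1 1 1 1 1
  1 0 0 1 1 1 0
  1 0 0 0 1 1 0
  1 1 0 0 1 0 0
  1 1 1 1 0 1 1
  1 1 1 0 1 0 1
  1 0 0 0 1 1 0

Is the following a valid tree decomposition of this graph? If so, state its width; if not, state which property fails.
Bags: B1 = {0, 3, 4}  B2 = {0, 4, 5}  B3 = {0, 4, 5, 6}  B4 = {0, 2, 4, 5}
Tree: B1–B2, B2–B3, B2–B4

No — vertex 1 appears in no bag.

A tree decomposition must satisfy three properties: every vertex lies in some bag; for every edge, both endpoints lie together in some bag; and for every vertex, the bags containing it form a connected subtree. Here vertex 1 appears in no bag, so the decomposition is invalid.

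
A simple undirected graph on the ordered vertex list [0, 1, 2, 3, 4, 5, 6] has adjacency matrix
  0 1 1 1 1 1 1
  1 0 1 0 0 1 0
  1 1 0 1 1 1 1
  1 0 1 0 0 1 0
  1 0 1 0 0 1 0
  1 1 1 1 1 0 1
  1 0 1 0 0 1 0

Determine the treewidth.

3

A width-3 tree decomposition is:
Bags: B1 = {0, 2, 5, 6}  B2 = {0, 2, 4, 5}  B3 = {0, 2, 3, 5}  B4 = {0, 1, 2, 5}
Tree: B1–B2, B2–B3, B2–B4
The largest bag has 4 vertices, giving width 3; this decomposition certifies tw(G) ≤ 3. Conversely, {0, 1, 2, 5} is a clique of size 4, and the vertices of any clique must share a bag in every tree decomposition; so some bag has ≥ 4 vertices and tw(G) ≥ 3. Therefore the treewidth is 3.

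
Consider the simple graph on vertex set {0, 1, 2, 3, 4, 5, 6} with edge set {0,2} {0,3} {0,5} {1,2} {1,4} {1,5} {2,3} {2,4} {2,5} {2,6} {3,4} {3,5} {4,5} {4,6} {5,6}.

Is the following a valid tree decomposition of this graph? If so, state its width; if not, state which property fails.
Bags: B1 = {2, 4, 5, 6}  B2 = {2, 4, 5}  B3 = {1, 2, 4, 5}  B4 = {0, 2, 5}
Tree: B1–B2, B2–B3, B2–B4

A tree decomposition must satisfy three properties: every vertex lies in some bag; for every edge, both endpoints lie together in some bag; and for every vertex, the bags containing it form a connected subtree. Here vertex 3 appears in no bag, so the decomposition is invalid.

No — vertex 3 appears in no bag.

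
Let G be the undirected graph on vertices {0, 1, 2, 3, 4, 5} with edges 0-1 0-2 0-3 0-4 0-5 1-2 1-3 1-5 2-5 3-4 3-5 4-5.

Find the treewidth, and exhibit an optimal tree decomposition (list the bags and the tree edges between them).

Each bag holds 4 vertices, so the decomposition has width 3, which upper-bounds the treewidth. For the lower bound, the 4 vertices {0, 1, 2, 5} are pairwise adjacent, and any tree decomposition puts a clique entirely inside one bag — forcing width ≥ 3. The upper and lower bounds meet at 3, so that is the treewidth.

Treewidth 3.
One optimal decomposition is:
Bags: B1 = {0, 1, 2, 5}  B2 = {0, 1, 3, 5}  B3 = {0, 3, 4, 5}
Tree: B1–B2, B2–B3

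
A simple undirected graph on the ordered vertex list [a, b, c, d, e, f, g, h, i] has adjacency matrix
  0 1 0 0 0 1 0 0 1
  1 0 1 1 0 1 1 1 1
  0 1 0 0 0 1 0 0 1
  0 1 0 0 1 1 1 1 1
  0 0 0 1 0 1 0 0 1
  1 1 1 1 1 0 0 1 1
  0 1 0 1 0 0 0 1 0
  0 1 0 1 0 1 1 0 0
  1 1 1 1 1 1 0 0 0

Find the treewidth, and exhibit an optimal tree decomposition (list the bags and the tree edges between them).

Treewidth 3.
One optimal decomposition is:
Bags: B1 = {b, d, f, h}  B2 = {b, d, g, h}  B3 = {b, d, f, i}  B4 = {d, e, f, i}  B5 = {a, b, f, i}  B6 = {b, c, f, i}
Tree: B1–B2, B1–B3, B3–B4, B3–B5, B5–B6

Every bag has size at most 4, so the width is 4 − 1 = 3 and tw(G) ≤ 3. For the lower bound, the 4 vertices {b, d, g, h} are pairwise adjacent, and any tree decomposition puts a clique entirely inside one bag — forcing width ≥ 3. Therefore the treewidth is 3.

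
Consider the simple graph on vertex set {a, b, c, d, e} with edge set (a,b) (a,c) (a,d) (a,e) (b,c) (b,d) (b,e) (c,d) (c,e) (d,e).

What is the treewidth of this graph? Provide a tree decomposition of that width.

Treewidth 4.
Bags: B1 = {a, b, c, d, e}
Tree: (single bag)

With just one bag of size 5, the width is 5 − 1 = 4, so tw(G) ≤ 4. On the other hand G contains the 5-clique {a, b, c, d, e}. A clique must lie in a single bag of any decomposition, so no decomposition can have width below 4. Therefore the treewidth is 4.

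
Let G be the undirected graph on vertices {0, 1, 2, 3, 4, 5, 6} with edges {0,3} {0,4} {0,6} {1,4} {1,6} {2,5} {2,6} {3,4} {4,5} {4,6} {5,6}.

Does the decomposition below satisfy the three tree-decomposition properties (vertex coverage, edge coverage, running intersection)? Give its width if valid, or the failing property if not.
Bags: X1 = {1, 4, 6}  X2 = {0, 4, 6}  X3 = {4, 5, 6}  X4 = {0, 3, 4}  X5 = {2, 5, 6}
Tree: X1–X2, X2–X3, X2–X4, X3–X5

Vertex coverage: the bags together contain {0, 1, 2, 3, 4, 5, 6}, the full vertex set. Edge coverage: each edge of G has both endpoints in at least one bag. Running intersection: for every vertex, the bags containing it form a connected subtree. All three properties hold, so this is a valid tree decomposition of width max|bag| − 1 = 2, and hence tw(G) ≤ 2.

Yes; width 2.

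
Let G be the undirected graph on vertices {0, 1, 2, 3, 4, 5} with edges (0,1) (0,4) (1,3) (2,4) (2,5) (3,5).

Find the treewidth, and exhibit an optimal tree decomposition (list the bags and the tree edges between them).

Each bag holds 3 vertices, so the decomposition has width 2, which upper-bounds the treewidth. The edges 4–0–1–3–5–2–4 form a cycle, so G is not a tree and its treewidth is at least 2. Therefore the treewidth is 2.

Treewidth 2.
One optimal decomposition is:
Bags: B1 = {0, 1, 4}  B2 = {1, 3, 4}  B3 = {3, 4, 5}  B4 = {2, 4, 5}
Tree: B1–B2, B2–B3, B3–B4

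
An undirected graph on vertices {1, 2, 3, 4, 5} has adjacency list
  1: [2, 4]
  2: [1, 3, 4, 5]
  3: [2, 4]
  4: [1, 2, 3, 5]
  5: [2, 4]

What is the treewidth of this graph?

2

A width-2 tree decomposition is:
Bags: B1 = {2, 4, 5}  B2 = {2, 3, 4}  B3 = {1, 2, 4}
Tree: B1–B2, B2–B3
Every bag has size at most 3, so the width is 3 − 1 = 2 and tw(G) ≤ 2. For the lower bound, the 3 vertices {1, 2, 4} are pairwise adjacent, and any tree decomposition puts a clique entirely inside one bag — forcing width ≥ 2. The upper and lower bounds meet at 2, so that is the treewidth.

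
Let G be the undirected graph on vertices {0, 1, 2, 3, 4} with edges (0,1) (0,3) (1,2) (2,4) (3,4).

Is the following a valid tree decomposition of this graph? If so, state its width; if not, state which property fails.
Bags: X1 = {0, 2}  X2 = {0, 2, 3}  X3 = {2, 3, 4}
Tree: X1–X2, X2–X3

A tree decomposition must satisfy three properties: every vertex lies in some bag; for every edge, both endpoints lie together in some bag; and for every vertex, the bags containing it form a connected subtree. Here vertex 1 appears in no bag, so the decomposition is invalid.

No — vertex 1 appears in no bag.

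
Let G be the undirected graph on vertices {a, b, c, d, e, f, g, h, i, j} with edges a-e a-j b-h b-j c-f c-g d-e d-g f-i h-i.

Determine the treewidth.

A width-2 tree decomposition is:
Bags: B1 = {c, f, i}  B2 = {c, h, i}  B3 = {b, c, h}  B4 = {b, c, j}  B5 = {a, c, j}  B6 = {a, c, e}  B7 = {c, d, e}  B8 = {c, d, g}
Tree: B1–B2, B2–B3, B3–B4, B4–B5, B5–B6, B6–B7, B7–B8
The largest bag has 3 vertices, giving width 2; this decomposition certifies tw(G) ≤ 2. The edges c–f–i–h–b–j–a–e–d–g–c form a cycle, so G is not a tree and its treewidth is at least 2. Combining the bounds, tw(G) = 2.

2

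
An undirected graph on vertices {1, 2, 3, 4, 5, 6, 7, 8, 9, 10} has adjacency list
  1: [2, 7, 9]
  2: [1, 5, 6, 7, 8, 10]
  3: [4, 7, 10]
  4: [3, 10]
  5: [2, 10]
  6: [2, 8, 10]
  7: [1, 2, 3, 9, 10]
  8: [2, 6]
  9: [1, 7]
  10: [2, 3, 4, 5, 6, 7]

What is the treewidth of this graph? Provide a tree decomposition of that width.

The largest bag has 3 vertices, giving width 2; this decomposition certifies tw(G) ≤ 2. Conversely, {1, 7, 9} is a clique of size 3, and the vertices of any clique must share a bag in every tree decomposition; so some bag has ≥ 3 vertices and tw(G) ≥ 2. Hence tw(G) = 2 exactly.

Treewidth 2.
Bags: B1 = {2, 7, 10}  B2 = {2, 6, 10}  B3 = {1, 2, 7}  B4 = {3, 7, 10}  B5 = {1, 7, 9}  B6 = {2, 5, 10}  B7 = {2, 6, 8}  B8 = {3, 4, 10}
Tree: B1–B2, B1–B3, B1–B4, B3–B5, B2–B6, B2–B7, B4–B8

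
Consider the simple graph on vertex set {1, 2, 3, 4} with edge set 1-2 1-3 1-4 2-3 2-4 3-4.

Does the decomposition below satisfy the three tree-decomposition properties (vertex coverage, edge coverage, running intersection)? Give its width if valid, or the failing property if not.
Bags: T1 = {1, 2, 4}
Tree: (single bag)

A tree decomposition must satisfy three properties: every vertex lies in some bag; for every edge, both endpoints lie together in some bag; and for every vertex, the bags containing it form a connected subtree. Here vertex 3 appears in no bag, so the decomposition is invalid.

No — vertex 3 appears in no bag.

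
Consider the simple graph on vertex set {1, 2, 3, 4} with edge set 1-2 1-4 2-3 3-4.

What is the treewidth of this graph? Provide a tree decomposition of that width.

Each bag holds 3 vertices, so the decomposition has width 2, which upper-bounds the treewidth. The edges 4–3–2–1–4 form a cycle, so G is not a tree and its treewidth is at least 2. The upper and lower bounds meet at 2, so that is the treewidth.

Treewidth 2.
Bags: B1 = {2, 3, 4}  B2 = {1, 2, 4}
Tree: B1–B2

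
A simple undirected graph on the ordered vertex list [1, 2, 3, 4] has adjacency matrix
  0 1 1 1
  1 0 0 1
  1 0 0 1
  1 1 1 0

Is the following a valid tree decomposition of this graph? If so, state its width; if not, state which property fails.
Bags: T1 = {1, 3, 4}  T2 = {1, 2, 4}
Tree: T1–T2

Every vertex of G appears in some bag (union = {1, 2, 3, 4}); every edge is covered by a bag; and for each vertex v the set of bags containing v is connected in the bag tree. The decomposition is therefore valid. The largest bag has 3 vertices, so the width is 2.

Yes; width 2.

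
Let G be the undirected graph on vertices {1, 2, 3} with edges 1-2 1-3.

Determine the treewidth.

A width-1 tree decomposition is:
Bags: B1 = {1, 2}  B2 = {1, 3}
Tree: B1–B2
The largest bag has 2 vertices, giving width 1; this decomposition certifies tw(G) ≤ 1. G has an edge, so its treewidth is at least 1. The upper and lower bounds meet at 1, so that is the treewidth.

1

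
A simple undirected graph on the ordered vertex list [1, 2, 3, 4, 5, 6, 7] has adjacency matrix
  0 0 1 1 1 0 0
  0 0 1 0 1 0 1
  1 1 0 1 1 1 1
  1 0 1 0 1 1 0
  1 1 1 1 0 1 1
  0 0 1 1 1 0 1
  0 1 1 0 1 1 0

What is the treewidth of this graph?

A width-3 tree decomposition is:
Bags: B1 = {3, 5, 6, 7}  B2 = {3, 4, 5, 6}  B3 = {1, 3, 4, 5}  B4 = {2, 3, 5, 7}
Tree: B1–B2, B2–B3, B1–B4
Every bag has size at most 4, so the width is 4 − 1 = 3 and tw(G) ≤ 3. Conversely, {2, 3, 5, 7} is a clique of size 4, and the vertices of any clique must share a bag in every tree decomposition; so some bag has ≥ 4 vertices and tw(G) ≥ 3. Combining the bounds, tw(G) = 3.

3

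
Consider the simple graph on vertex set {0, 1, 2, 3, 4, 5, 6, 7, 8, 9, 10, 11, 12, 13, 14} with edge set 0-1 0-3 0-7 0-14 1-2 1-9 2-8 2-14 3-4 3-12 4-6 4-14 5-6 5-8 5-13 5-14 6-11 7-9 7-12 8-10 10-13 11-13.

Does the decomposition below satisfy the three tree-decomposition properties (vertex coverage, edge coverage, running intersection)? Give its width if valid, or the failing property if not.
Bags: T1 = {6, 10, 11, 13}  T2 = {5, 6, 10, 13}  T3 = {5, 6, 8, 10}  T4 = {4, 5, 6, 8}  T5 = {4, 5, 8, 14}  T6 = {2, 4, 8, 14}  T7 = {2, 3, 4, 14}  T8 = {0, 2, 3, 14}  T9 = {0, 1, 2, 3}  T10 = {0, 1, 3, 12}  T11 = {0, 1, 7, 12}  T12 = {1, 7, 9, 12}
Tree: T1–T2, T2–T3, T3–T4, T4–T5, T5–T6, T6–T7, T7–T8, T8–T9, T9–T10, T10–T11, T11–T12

Every vertex of G appears in some bag (union = {0, 1, 2, 3, 4, 5, 6, 7, 8, 9, 10, 11, 12, 13, 14}); every edge is covered by a bag; and for each vertex v the set of bags containing v is connected in the bag tree. The decomposition is therefore valid. The largest bag has 4 vertices, so the width is 3.

Yes; width 3.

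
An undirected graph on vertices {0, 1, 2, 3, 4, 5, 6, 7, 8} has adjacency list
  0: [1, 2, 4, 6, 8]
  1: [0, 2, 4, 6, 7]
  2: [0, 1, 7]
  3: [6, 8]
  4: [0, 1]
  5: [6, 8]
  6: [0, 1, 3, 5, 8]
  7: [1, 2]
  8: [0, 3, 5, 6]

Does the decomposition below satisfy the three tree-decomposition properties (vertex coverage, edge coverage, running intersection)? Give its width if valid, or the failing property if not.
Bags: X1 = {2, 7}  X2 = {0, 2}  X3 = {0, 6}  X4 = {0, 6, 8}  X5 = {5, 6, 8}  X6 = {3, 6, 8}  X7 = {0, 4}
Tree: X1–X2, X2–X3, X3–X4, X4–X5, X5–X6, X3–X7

No — vertex 1 appears in no bag.

A tree decomposition must satisfy three properties: every vertex lies in some bag; for every edge, both endpoints lie together in some bag; and for every vertex, the bags containing it form a connected subtree. Here vertex 1 appears in no bag, so the decomposition is invalid.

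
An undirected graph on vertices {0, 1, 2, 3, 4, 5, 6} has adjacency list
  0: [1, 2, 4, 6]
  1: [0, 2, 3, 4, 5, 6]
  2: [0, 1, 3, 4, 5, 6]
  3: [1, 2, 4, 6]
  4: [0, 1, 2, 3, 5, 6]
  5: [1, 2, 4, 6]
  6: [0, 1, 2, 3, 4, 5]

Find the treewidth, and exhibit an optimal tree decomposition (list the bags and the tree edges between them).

Treewidth 4.
One such decomposition:
Bags: B1 = {1, 2, 4, 5, 6}  B2 = {1, 2, 3, 4, 6}  B3 = {0, 1, 2, 4, 6}
Tree: B1–B2, B1–B3

Each bag holds 5 vertices, so the decomposition has width 4, which upper-bounds the treewidth. Conversely, {0, 1, 2, 4, 6} is a clique of size 5, and the vertices of any clique must share a bag in every tree decomposition; so some bag has ≥ 5 vertices and tw(G) ≥ 4. Therefore the treewidth is 4.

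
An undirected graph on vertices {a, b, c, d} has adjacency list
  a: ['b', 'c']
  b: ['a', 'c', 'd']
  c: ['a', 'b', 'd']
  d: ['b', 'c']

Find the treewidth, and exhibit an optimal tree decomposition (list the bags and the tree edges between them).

Treewidth 2.
One such decomposition:
Bags: B1 = {a, b, c}  B2 = {b, c, d}
Tree: B1–B2

The largest bag has 3 vertices, giving width 2; this decomposition certifies tw(G) ≤ 2. Conversely, {b, c, d} is a clique of size 3, and the vertices of any clique must share a bag in every tree decomposition; so some bag has ≥ 3 vertices and tw(G) ≥ 2. Therefore the treewidth is 2.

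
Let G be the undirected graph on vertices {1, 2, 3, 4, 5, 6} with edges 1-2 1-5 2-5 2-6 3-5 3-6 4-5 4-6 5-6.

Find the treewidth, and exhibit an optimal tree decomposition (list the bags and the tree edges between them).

The largest bag has 3 vertices, giving width 2; this decomposition certifies tw(G) ≤ 2. For the lower bound, the 3 vertices {1, 2, 5} are pairwise adjacent, and any tree decomposition puts a clique entirely inside one bag — forcing width ≥ 2. The upper and lower bounds meet at 2, so that is the treewidth.

Treewidth 2.
One optimal decomposition is:
Bags: B1 = {2, 5, 6}  B2 = {3, 5, 6}  B3 = {4, 5, 6}  B4 = {1, 2, 5}
Tree: B1–B2, B2–B3, B1–B4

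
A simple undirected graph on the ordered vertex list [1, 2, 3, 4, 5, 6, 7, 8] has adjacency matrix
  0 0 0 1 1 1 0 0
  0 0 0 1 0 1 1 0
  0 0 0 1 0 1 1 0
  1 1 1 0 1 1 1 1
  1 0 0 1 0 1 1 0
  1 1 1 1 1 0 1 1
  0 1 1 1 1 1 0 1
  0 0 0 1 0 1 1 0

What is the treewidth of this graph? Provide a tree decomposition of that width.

Treewidth 3.
One optimal decomposition is:
Bags: B1 = {3, 4, 6, 7}  B2 = {4, 5, 6, 7}  B3 = {1, 4, 5, 6}  B4 = {4, 6, 7, 8}  B5 = {2, 4, 6, 7}
Tree: B1–B2, B2–B3, B2–B4, B4–B5

Each bag holds 4 vertices, so the decomposition has width 3, which upper-bounds the treewidth. For the lower bound, the 4 vertices {1, 4, 5, 6} are pairwise adjacent, and any tree decomposition puts a clique entirely inside one bag — forcing width ≥ 3. The upper and lower bounds meet at 3, so that is the treewidth.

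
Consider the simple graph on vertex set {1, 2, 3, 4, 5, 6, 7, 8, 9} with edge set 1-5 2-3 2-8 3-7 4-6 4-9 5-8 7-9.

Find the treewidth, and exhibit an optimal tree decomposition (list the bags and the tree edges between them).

Treewidth 1.
One optimal decomposition is:
Bags: B1 = {4, 6}  B2 = {4, 9}  B3 = {7, 9}  B4 = {3, 7}  B5 = {2, 3}  B6 = {2, 8}  B7 = {5, 8}  B8 = {1, 5}
Tree: B1–B2, B2–B3, B3–B4, B4–B5, B5–B6, B6–B7, B7–B8

Each bag holds 2 vertices, so the decomposition has width 1, which upper-bounds the treewidth. Any graph with an edge has treewidth ≥ 1, and G has the edge 6–4. Therefore the treewidth is 1.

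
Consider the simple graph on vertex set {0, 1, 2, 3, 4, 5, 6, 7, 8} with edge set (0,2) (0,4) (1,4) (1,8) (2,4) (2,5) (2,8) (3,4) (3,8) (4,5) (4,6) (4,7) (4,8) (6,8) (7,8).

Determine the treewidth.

A width-2 tree decomposition is:
Bags: B1 = {1, 4, 8}  B2 = {2, 4, 8}  B3 = {4, 7, 8}  B4 = {3, 4, 8}  B5 = {0, 2, 4}  B6 = {2, 4, 5}  B7 = {4, 6, 8}
Tree: B1–B2, B1–B3, B2–B4, B2–B5, B2–B6, B1–B7
Each bag holds 3 vertices, so the decomposition has width 2, which upper-bounds the treewidth. On the other hand G contains the 3-clique {0, 2, 4}. A clique must lie in a single bag of any decomposition, so no decomposition can have width below 2. Hence tw(G) = 2 exactly.

2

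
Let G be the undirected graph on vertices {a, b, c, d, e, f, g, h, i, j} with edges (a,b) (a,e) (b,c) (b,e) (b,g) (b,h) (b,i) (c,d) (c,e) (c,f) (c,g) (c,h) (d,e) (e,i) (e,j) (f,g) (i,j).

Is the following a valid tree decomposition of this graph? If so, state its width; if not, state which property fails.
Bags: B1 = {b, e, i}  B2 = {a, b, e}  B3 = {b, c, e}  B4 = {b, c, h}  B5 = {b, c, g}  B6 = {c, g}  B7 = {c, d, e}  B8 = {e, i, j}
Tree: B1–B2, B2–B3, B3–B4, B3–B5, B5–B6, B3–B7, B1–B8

A tree decomposition must satisfy three properties: every vertex lies in some bag; for every edge, both endpoints lie together in some bag; and for every vertex, the bags containing it form a connected subtree. Here vertex f appears in no bag, so the decomposition is invalid.

No — vertex f appears in no bag.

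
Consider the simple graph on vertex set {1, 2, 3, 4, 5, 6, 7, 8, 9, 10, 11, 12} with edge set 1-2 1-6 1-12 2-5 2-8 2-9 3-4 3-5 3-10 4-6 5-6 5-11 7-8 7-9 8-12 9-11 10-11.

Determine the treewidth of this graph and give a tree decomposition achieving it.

Treewidth 3.
One optimal decomposition is:
Bags: B1 = {7, 8, 9, 12}  B2 = {2, 8, 9, 12}  B3 = {1, 2, 9, 12}  B4 = {1, 2, 9, 11}  B5 = {1, 2, 5, 11}  B6 = {1, 5, 6, 11}  B7 = {5, 6, 10, 11}  B8 = {3, 5, 6, 10}  B9 = {3, 4, 6, 10}
Tree: B1–B2, B2–B3, B3–B4, B4–B5, B5–B6, B6–B7, B7–B8, B8–B9

Every bag has size at most 4, so the width is 4 − 1 = 3 and tw(G) ≤ 3. For the lower bound: the 4 vertex sets {7,8,12}, {9}, {2}, {1,5,6,11} are disjoint, each induces a connected subgraph, and every pair is joined by at least one edge of G. Contracting each set to a single vertex therefore yields K_{4} as a minor, and since treewidth is minor-monotone, tw(G) ≥ tw(K_{4}) = 3. The upper and lower bounds meet at 3, so that is the treewidth.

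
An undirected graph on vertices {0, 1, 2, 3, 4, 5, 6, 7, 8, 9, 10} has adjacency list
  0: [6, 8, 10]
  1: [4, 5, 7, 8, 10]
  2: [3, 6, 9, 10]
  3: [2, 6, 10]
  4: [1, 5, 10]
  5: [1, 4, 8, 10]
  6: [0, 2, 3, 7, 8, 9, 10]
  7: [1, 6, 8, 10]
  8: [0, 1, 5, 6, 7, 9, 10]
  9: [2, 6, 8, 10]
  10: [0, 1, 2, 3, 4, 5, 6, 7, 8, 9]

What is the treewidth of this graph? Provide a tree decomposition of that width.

Treewidth 3.
One such decomposition:
Bags: B1 = {2, 6, 9, 10}  B2 = {6, 8, 9, 10}  B3 = {6, 7, 8, 10}  B4 = {1, 7, 8, 10}  B5 = {1, 5, 8, 10}  B6 = {2, 3, 6, 10}  B7 = {0, 6, 8, 10}  B8 = {1, 4, 5, 10}
Tree: B1–B2, B2–B3, B3–B4, B4–B5, B1–B6, B3–B7, B5–B8

The largest bag has 4 vertices, giving width 3; this decomposition certifies tw(G) ≤ 3. On the other hand G contains the 4-clique {1, 5, 8, 10}. A clique must lie in a single bag of any decomposition, so no decomposition can have width below 3. Hence tw(G) = 3 exactly.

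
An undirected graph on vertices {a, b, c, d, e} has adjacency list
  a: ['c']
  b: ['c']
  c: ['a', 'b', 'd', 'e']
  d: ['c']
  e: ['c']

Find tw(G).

A width-1 tree decomposition is:
Bags: B1 = {c, e}  B2 = {b, c}  B3 = {a, c}  B4 = {c, d}
Tree: B1–B2, B2–B3, B3–B4
Every bag has size at most 2, so the width is 2 − 1 = 1 and tw(G) ≤ 1. Any graph with an edge has treewidth ≥ 1, and G has the edge c–e. Combining the bounds, tw(G) = 1.

1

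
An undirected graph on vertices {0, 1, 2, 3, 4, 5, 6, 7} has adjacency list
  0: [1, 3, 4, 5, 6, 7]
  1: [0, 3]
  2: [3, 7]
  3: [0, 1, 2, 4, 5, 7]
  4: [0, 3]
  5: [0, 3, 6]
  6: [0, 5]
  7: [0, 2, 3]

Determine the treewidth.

A width-2 tree decomposition is:
Bags: B1 = {0, 1, 3}  B2 = {0, 3, 7}  B3 = {0, 3, 5}  B4 = {0, 3, 4}  B5 = {0, 5, 6}  B6 = {2, 3, 7}
Tree: B1–B2, B1–B3, B2–B4, B3–B5, B2–B6
Each bag holds 3 vertices, so the decomposition has width 2, which upper-bounds the treewidth. For the lower bound, the 3 vertices {0, 1, 3} are pairwise adjacent, and any tree decomposition puts a clique entirely inside one bag — forcing width ≥ 2. The upper and lower bounds meet at 2, so that is the treewidth.

2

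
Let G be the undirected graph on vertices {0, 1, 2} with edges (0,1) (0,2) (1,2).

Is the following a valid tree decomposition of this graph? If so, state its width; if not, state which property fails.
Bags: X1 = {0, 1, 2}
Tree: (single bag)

Yes; width 2.

Checking the three conditions: (i) the bags cover all of {0, 1, 2}; (ii) for each edge, some bag contains both endpoints; (iii) the bags containing any fixed vertex form a subtree. All hold, so the decomposition is valid with width 3 − 1 = 2.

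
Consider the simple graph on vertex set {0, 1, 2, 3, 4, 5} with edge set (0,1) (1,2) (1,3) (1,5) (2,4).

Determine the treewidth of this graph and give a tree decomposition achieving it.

Treewidth 1.
One optimal decomposition is:
Bags: B1 = {1, 3}  B2 = {1, 5}  B3 = {1, 2}  B4 = {2, 4}  B5 = {0, 1}
Tree: B1–B2, B1–B3, B3–B4, B3–B5

Each bag holds 2 vertices, so the decomposition has width 1, which upper-bounds the treewidth. Any graph with an edge has treewidth ≥ 1, and G has the edge 3–1. The upper and lower bounds meet at 1, so that is the treewidth.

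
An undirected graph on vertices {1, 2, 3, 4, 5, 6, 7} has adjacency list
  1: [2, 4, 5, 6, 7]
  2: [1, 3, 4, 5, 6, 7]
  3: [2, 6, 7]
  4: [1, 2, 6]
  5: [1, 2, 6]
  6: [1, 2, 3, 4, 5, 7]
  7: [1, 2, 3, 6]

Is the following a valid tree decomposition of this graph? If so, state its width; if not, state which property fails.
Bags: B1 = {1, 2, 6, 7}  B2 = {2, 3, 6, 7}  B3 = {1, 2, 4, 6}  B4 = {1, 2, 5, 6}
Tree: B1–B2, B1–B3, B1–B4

Yes; width 3.

Checking the three conditions: (i) the bags cover all of {1, 2, 3, 4, 5, 6, 7}; (ii) for each edge, some bag contains both endpoints; (iii) the bags containing any fixed vertex form a subtree. All hold, so the decomposition is valid with width 4 − 1 = 3.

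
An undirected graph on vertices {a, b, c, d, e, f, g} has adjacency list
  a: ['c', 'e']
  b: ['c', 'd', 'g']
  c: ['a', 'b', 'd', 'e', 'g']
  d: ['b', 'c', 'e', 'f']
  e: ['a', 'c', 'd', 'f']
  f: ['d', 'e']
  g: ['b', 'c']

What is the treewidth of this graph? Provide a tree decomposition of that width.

Each bag holds 3 vertices, so the decomposition has width 2, which upper-bounds the treewidth. On the other hand G contains the 3-clique {c, d, e}. A clique must lie in a single bag of any decomposition, so no decomposition can have width below 2. The upper and lower bounds meet at 2, so that is the treewidth.

Treewidth 2.
One such decomposition:
Bags: B1 = {c, d, e}  B2 = {a, c, e}  B3 = {d, e, f}  B4 = {b, c, d}  B5 = {b, c, g}
Tree: B1–B2, B1–B3, B1–B4, B4–B5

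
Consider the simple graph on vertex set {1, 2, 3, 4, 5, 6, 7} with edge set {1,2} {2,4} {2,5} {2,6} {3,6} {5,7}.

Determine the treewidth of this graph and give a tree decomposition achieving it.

Treewidth 1.
One optimal decomposition is:
Bags: B1 = {1, 2}  B2 = {2, 6}  B3 = {2, 4}  B4 = {2, 5}  B5 = {5, 7}  B6 = {3, 6}
Tree: B1–B2, B1–B3, B2–B4, B4–B5, B2–B6

Every bag has size at most 2, so the width is 2 − 1 = 1 and tw(G) ≤ 1. Since G has at least one edge (e.g. 2–1), it is not an edgeless graph, so tw(G) ≥ 1. Therefore the treewidth is 1.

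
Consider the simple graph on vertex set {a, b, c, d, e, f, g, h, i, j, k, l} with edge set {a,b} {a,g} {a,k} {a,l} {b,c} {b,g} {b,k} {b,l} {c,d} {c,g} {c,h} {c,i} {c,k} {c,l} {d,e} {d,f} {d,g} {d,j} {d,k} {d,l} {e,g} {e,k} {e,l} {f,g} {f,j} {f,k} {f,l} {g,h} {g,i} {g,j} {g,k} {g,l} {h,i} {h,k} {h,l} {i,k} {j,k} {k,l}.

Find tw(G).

A width-4 tree decomposition is:
Bags: B1 = {b, c, g, k, l}  B2 = {c, g, h, k, l}  B3 = {c, d, g, k, l}  B4 = {d, f, g, k, l}  B5 = {d, f, g, j, k}  B6 = {a, b, g, k, l}  B7 = {d, e, g, k, l}  B8 = {c, g, h, i, k}
Tree: B1–B2, B2–B3, B3–B4, B4–B5, B1–B6, B4–B7, B2–B8
Each bag holds 5 vertices, so the decomposition has width 4, which upper-bounds the treewidth. For the lower bound, the 5 vertices {d, f, g, j, k} are pairwise adjacent, and any tree decomposition puts a clique entirely inside one bag — forcing width ≥ 4. The upper and lower bounds meet at 4, so that is the treewidth.

4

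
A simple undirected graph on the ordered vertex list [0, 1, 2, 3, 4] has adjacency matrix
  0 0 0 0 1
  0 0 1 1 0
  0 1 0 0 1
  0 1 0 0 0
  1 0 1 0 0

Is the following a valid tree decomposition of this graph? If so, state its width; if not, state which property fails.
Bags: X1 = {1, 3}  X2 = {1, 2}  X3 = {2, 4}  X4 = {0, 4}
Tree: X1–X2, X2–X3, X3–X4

Yes; width 1.

Vertex coverage: the bags together contain {0, 1, 2, 3, 4}, the full vertex set. Edge coverage: each edge of G has both endpoints in at least one bag. Running intersection: for every vertex, the bags containing it form a connected subtree. All three properties hold, so this is a valid tree decomposition of width max|bag| − 1 = 1, and hence tw(G) ≤ 1.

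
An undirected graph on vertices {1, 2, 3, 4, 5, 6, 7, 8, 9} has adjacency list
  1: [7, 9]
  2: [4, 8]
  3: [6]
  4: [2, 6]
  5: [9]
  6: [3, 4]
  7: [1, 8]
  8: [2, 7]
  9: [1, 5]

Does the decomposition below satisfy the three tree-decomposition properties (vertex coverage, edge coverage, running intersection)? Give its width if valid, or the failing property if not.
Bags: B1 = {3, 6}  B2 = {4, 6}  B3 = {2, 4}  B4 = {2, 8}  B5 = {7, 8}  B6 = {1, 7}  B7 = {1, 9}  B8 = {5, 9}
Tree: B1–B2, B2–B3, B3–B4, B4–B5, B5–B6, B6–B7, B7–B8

Every vertex of G appears in some bag (union = {1, 2, 3, 4, 5, 6, 7, 8, 9}); every edge is covered by a bag; and for each vertex v the set of bags containing v is connected in the bag tree. The decomposition is therefore valid. The largest bag has 2 vertices, so the width is 1.

Yes; width 1.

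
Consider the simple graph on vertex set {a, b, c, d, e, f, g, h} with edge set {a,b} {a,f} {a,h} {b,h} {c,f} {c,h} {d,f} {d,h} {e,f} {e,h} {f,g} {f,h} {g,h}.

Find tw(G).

2

A width-2 tree decomposition is:
Bags: B1 = {d, f, h}  B2 = {f, g, h}  B3 = {a, f, h}  B4 = {e, f, h}  B5 = {a, b, h}  B6 = {c, f, h}
Tree: B1–B2, B1–B3, B3–B4, B3–B5, B4–B6
Every bag has size at most 3, so the width is 3 − 1 = 2 and tw(G) ≤ 2. On the other hand G contains the 3-clique {d, f, h}. A clique must lie in a single bag of any decomposition, so no decomposition can have width below 2. Therefore the treewidth is 2.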